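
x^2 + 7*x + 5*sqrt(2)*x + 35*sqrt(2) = (x + 7)*(x + 5*sqrt(2))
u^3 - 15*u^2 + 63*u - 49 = (u - 7)^2*(u - 1)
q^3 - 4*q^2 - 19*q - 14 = (q - 7)*(q + 1)*(q + 2)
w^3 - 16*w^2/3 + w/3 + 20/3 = (w - 5)*(w - 4/3)*(w + 1)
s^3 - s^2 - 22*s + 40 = (s - 4)*(s - 2)*(s + 5)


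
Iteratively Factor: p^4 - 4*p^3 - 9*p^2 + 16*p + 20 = (p - 5)*(p^3 + p^2 - 4*p - 4) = (p - 5)*(p - 2)*(p^2 + 3*p + 2) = (p - 5)*(p - 2)*(p + 2)*(p + 1)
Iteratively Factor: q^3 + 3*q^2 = (q + 3)*(q^2) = q*(q + 3)*(q)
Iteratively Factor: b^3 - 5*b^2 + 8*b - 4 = (b - 2)*(b^2 - 3*b + 2) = (b - 2)^2*(b - 1)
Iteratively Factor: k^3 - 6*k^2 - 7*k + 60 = (k - 4)*(k^2 - 2*k - 15) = (k - 5)*(k - 4)*(k + 3)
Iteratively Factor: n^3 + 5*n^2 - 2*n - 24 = (n + 4)*(n^2 + n - 6) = (n + 3)*(n + 4)*(n - 2)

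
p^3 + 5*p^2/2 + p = p*(p + 1/2)*(p + 2)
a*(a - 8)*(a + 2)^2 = a^4 - 4*a^3 - 28*a^2 - 32*a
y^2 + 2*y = y*(y + 2)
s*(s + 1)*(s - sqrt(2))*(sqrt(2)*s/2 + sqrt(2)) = sqrt(2)*s^4/2 - s^3 + 3*sqrt(2)*s^3/2 - 3*s^2 + sqrt(2)*s^2 - 2*s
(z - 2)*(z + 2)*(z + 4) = z^3 + 4*z^2 - 4*z - 16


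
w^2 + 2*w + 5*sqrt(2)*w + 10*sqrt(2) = (w + 2)*(w + 5*sqrt(2))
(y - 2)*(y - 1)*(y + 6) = y^3 + 3*y^2 - 16*y + 12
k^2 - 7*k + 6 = (k - 6)*(k - 1)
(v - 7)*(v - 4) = v^2 - 11*v + 28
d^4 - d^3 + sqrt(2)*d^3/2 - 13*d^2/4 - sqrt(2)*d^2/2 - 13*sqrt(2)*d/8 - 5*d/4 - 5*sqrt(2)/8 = (d - 5/2)*(d + 1/2)*(d + 1)*(d + sqrt(2)/2)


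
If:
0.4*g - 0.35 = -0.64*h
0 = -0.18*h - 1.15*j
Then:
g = 10.2222222222222*j + 0.875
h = -6.38888888888889*j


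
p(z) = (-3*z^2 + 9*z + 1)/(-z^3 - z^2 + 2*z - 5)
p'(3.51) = 0.16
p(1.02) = -1.39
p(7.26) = 0.22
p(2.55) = -0.19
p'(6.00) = 0.01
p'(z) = (9 - 6*z)/(-z^3 - z^2 + 2*z - 5) + (-3*z^2 + 9*z + 1)*(3*z^2 + 2*z - 2)/(-z^3 - z^2 + 2*z - 5)^2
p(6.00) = 0.22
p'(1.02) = 0.30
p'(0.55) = -1.30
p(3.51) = 0.08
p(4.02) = 0.14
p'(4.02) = 0.09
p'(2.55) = 0.46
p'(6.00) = 0.01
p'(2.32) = 0.59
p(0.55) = -1.15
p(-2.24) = 10.50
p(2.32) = -0.31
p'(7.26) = -0.01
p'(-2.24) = -34.52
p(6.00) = 0.22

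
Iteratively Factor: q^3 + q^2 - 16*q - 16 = (q + 1)*(q^2 - 16) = (q - 4)*(q + 1)*(q + 4)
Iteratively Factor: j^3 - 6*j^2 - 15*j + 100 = (j + 4)*(j^2 - 10*j + 25) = (j - 5)*(j + 4)*(j - 5)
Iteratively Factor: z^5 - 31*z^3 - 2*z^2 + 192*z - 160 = (z - 2)*(z^4 + 2*z^3 - 27*z^2 - 56*z + 80) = (z - 2)*(z + 4)*(z^3 - 2*z^2 - 19*z + 20) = (z - 5)*(z - 2)*(z + 4)*(z^2 + 3*z - 4) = (z - 5)*(z - 2)*(z + 4)^2*(z - 1)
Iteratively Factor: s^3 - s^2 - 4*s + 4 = (s + 2)*(s^2 - 3*s + 2) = (s - 1)*(s + 2)*(s - 2)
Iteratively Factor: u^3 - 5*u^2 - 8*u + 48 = (u + 3)*(u^2 - 8*u + 16) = (u - 4)*(u + 3)*(u - 4)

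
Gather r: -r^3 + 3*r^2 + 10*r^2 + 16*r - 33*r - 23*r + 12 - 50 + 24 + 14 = -r^3 + 13*r^2 - 40*r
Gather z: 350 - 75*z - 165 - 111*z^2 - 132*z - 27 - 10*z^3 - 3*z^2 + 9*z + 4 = -10*z^3 - 114*z^2 - 198*z + 162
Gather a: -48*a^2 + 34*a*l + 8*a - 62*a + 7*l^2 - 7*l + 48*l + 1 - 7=-48*a^2 + a*(34*l - 54) + 7*l^2 + 41*l - 6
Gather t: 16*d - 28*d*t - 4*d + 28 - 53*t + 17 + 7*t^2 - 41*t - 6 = 12*d + 7*t^2 + t*(-28*d - 94) + 39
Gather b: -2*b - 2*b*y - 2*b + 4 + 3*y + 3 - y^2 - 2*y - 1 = b*(-2*y - 4) - y^2 + y + 6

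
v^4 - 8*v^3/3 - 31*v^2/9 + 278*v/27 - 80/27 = (v - 8/3)*(v - 5/3)*(v - 1/3)*(v + 2)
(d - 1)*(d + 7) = d^2 + 6*d - 7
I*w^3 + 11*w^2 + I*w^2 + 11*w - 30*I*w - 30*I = (w - 6*I)*(w - 5*I)*(I*w + I)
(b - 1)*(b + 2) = b^2 + b - 2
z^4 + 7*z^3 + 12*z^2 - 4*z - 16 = (z - 1)*(z + 2)^2*(z + 4)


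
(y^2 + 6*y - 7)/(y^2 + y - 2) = (y + 7)/(y + 2)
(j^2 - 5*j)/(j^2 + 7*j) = (j - 5)/(j + 7)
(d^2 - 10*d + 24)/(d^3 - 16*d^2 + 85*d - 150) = (d - 4)/(d^2 - 10*d + 25)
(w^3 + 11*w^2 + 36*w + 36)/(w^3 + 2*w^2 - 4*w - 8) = (w^2 + 9*w + 18)/(w^2 - 4)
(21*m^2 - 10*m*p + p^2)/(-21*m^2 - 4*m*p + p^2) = (-3*m + p)/(3*m + p)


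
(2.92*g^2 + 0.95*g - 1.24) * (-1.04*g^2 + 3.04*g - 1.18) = -3.0368*g^4 + 7.8888*g^3 + 0.732*g^2 - 4.8906*g + 1.4632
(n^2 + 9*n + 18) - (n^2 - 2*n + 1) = 11*n + 17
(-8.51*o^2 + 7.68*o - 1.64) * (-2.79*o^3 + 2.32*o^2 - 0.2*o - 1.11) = 23.7429*o^5 - 41.1704*o^4 + 24.0952*o^3 + 4.1053*o^2 - 8.1968*o + 1.8204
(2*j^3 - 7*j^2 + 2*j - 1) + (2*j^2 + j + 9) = 2*j^3 - 5*j^2 + 3*j + 8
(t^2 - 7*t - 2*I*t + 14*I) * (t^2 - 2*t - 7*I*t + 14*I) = t^4 - 9*t^3 - 9*I*t^3 + 81*I*t^2 + 126*t - 126*I*t - 196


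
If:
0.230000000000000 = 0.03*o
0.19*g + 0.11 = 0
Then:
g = -0.58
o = 7.67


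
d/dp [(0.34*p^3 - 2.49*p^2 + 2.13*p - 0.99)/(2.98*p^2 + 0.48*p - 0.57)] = (1.0132*p^4 + 0.3264*p^3 - 8.124*p^2 + 8.739*p - 0.7389)/(8.8804*p^4 + 2.8608*p^3 - 3.1668*p^2 - 0.5472*p + 0.3249)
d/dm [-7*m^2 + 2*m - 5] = 2 - 14*m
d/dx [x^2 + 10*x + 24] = 2*x + 10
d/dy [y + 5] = 1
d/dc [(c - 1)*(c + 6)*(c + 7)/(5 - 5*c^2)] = (-c^2 - 2*c + 29)/(5*(c^2 + 2*c + 1))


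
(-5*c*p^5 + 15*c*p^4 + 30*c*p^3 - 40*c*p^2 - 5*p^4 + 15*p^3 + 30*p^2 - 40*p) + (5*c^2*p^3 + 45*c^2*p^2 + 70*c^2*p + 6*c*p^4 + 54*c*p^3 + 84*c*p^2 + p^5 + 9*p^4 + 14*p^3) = 5*c^2*p^3 + 45*c^2*p^2 + 70*c^2*p - 5*c*p^5 + 21*c*p^4 + 84*c*p^3 + 44*c*p^2 + p^5 + 4*p^4 + 29*p^3 + 30*p^2 - 40*p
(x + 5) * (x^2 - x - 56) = x^3 + 4*x^2 - 61*x - 280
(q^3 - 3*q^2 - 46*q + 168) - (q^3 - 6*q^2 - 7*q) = 3*q^2 - 39*q + 168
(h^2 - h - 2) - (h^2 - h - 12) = 10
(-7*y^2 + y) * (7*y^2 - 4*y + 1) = -49*y^4 + 35*y^3 - 11*y^2 + y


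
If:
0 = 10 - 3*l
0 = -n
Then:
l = 10/3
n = 0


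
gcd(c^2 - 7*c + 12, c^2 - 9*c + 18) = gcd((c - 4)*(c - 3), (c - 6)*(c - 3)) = c - 3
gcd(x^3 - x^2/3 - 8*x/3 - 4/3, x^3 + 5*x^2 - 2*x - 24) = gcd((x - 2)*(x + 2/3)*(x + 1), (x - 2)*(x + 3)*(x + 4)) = x - 2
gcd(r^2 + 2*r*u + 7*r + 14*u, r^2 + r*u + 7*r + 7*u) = r + 7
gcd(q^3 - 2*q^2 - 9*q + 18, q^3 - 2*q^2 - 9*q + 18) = q^3 - 2*q^2 - 9*q + 18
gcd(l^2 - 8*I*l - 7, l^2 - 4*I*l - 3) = l - I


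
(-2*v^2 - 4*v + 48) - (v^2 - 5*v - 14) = -3*v^2 + v + 62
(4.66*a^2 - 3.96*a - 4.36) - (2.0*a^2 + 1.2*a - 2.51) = 2.66*a^2 - 5.16*a - 1.85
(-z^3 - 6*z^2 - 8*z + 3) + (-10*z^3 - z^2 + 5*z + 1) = -11*z^3 - 7*z^2 - 3*z + 4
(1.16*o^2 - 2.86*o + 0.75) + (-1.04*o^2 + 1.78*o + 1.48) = 0.12*o^2 - 1.08*o + 2.23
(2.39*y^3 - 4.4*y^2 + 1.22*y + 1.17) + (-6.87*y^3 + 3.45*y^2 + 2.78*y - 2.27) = -4.48*y^3 - 0.95*y^2 + 4.0*y - 1.1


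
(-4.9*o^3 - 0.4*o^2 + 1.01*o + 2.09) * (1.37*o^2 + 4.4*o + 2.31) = -6.713*o^5 - 22.108*o^4 - 11.6953*o^3 + 6.3833*o^2 + 11.5291*o + 4.8279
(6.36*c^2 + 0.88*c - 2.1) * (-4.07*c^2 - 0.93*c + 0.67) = -25.8852*c^4 - 9.4964*c^3 + 11.9898*c^2 + 2.5426*c - 1.407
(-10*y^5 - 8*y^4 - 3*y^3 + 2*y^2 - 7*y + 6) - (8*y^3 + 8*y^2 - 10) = -10*y^5 - 8*y^4 - 11*y^3 - 6*y^2 - 7*y + 16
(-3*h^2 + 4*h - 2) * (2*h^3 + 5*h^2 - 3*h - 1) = -6*h^5 - 7*h^4 + 25*h^3 - 19*h^2 + 2*h + 2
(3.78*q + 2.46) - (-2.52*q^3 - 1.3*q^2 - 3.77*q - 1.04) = 2.52*q^3 + 1.3*q^2 + 7.55*q + 3.5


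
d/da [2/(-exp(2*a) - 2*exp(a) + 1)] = 4*(exp(a) + 1)*exp(a)/(exp(2*a) + 2*exp(a) - 1)^2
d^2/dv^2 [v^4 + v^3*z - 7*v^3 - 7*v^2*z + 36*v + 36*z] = 12*v^2 + 6*v*z - 42*v - 14*z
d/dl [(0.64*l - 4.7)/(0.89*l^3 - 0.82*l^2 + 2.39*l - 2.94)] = (-1.1392*l^3 + 13.0738*l^2 - 7.708*l + 9.3514)/(0.7921*l^6 - 1.4596*l^5 + 4.9266*l^4 - 9.1528*l^3 + 10.5337*l^2 - 14.0532*l + 8.6436)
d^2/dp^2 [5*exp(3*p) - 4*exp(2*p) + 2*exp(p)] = (45*exp(2*p) - 16*exp(p) + 2)*exp(p)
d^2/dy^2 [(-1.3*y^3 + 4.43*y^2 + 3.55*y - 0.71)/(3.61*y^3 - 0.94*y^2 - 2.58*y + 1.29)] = (106.641566*y^6 + 204.93609*y^5 + 136.895532*y^4 - 219.817046*y^3 - 104.28042*y^2 + 22.355442*y + 27.200166)/(47.045881*y^9 - 36.750522*y^8 - 91.299066*y^7 + 102.133475*y^6 + 38.984832*y^5 - 87.440328*y^4 + 19.619739*y^3 + 21.067506*y^2 - 12.880134*y + 2.146689)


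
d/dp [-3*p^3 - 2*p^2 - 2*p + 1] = -9*p^2 - 4*p - 2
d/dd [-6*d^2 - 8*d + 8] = -12*d - 8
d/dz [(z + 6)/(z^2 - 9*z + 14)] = (z^2 - 9*z - (z + 6)*(2*z - 9) + 14)/(z^2 - 9*z + 14)^2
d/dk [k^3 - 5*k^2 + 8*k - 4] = 3*k^2 - 10*k + 8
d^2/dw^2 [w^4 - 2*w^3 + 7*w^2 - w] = 12*w^2 - 12*w + 14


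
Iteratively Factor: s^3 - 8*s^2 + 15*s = (s)*(s^2 - 8*s + 15) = s*(s - 3)*(s - 5)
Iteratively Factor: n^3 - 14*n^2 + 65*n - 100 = (n - 4)*(n^2 - 10*n + 25) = (n - 5)*(n - 4)*(n - 5)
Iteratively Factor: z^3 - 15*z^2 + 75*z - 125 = (z - 5)*(z^2 - 10*z + 25) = (z - 5)^2*(z - 5)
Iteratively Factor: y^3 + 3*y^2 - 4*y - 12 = (y + 2)*(y^2 + y - 6) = (y + 2)*(y + 3)*(y - 2)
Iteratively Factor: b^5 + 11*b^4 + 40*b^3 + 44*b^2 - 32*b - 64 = (b + 4)*(b^4 + 7*b^3 + 12*b^2 - 4*b - 16) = (b + 4)^2*(b^3 + 3*b^2 - 4) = (b + 2)*(b + 4)^2*(b^2 + b - 2) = (b + 2)^2*(b + 4)^2*(b - 1)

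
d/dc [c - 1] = 1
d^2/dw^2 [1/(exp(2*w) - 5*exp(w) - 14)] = ((5 - 4*exp(w))*(-exp(2*w) + 5*exp(w) + 14) - 2*(2*exp(w) - 5)^2*exp(w))*exp(w)/(-exp(2*w) + 5*exp(w) + 14)^3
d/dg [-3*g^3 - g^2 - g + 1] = -9*g^2 - 2*g - 1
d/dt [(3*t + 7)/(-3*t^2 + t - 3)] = (-9*t^2 + 3*t + (3*t + 7)*(6*t - 1) - 9)/(3*t^2 - t + 3)^2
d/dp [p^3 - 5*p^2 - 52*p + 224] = 3*p^2 - 10*p - 52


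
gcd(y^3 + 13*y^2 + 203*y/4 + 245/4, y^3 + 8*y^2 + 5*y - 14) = y + 7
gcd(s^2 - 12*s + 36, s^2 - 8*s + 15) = 1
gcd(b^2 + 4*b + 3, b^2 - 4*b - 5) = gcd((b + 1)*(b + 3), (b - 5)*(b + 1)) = b + 1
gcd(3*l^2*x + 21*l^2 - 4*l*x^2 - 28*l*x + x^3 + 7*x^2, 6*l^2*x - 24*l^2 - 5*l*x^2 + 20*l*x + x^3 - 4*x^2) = -3*l + x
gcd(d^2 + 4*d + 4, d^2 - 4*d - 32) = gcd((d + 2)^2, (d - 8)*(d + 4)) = 1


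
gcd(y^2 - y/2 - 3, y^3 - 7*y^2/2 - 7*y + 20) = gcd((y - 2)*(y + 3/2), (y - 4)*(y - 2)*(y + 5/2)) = y - 2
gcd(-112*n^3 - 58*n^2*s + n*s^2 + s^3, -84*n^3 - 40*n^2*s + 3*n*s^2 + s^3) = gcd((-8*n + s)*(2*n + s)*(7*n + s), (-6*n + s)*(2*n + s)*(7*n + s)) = 14*n^2 + 9*n*s + s^2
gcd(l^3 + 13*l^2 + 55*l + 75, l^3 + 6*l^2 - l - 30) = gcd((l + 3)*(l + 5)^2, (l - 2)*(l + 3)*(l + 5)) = l^2 + 8*l + 15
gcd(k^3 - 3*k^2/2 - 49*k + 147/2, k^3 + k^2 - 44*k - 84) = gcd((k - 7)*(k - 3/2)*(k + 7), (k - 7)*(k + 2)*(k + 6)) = k - 7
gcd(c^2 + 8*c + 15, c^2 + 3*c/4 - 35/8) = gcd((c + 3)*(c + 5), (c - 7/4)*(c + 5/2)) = 1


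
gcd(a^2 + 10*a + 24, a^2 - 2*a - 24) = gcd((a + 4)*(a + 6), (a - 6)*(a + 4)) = a + 4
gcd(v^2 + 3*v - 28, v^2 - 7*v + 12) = v - 4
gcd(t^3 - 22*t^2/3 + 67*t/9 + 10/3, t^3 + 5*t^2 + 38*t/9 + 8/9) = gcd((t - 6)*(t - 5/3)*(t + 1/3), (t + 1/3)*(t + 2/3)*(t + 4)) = t + 1/3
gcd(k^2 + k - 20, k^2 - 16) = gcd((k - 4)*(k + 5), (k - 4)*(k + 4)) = k - 4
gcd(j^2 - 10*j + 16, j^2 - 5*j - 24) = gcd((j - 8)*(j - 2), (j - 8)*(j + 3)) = j - 8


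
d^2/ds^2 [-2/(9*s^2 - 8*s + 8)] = 4*(81*s^2 - 72*s - 4*(9*s - 4)^2 + 72)/(9*s^2 - 8*s + 8)^3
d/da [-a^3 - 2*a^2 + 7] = a*(-3*a - 4)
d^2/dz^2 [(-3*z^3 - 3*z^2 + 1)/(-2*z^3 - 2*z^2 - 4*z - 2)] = (-18*z^5 - 42*z^4 - 26*z^3 + 6*z)/(z^9 + 3*z^8 + 9*z^7 + 16*z^6 + 24*z^5 + 27*z^4 + 23*z^3 + 15*z^2 + 6*z + 1)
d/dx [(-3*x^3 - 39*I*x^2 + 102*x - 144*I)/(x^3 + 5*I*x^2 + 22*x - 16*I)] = 24*I/(x^2 - 4*I*x - 4)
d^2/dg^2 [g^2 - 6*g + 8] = 2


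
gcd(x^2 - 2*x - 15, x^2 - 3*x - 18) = x + 3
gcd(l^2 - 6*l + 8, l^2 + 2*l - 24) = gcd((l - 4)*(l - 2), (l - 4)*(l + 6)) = l - 4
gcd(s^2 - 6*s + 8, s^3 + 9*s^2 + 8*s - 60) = s - 2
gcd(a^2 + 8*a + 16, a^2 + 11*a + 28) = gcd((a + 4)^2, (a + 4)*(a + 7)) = a + 4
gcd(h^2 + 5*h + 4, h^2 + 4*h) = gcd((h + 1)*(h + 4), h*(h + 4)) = h + 4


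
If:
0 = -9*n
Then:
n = 0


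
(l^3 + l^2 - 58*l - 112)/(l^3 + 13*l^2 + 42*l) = (l^2 - 6*l - 16)/(l*(l + 6))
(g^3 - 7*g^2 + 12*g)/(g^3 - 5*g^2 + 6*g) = (g - 4)/(g - 2)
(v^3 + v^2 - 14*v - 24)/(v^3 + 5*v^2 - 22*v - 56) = (v + 3)/(v + 7)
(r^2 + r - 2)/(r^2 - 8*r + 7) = (r + 2)/(r - 7)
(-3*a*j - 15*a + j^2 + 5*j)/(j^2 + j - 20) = (-3*a + j)/(j - 4)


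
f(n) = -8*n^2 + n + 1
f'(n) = 1 - 16*n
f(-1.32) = -14.26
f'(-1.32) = 22.12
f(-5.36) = -234.20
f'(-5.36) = 86.76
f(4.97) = -191.64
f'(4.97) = -78.52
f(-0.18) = 0.56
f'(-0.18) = 3.88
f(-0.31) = -0.08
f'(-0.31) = 5.96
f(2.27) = -37.95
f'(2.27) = -35.32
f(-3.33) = -91.04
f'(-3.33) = 54.28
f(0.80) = -3.32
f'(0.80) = -11.80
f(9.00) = -638.00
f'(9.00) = -143.00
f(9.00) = -638.00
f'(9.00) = -143.00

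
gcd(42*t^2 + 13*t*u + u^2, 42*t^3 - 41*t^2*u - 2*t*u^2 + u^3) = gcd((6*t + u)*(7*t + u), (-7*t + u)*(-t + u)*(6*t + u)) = 6*t + u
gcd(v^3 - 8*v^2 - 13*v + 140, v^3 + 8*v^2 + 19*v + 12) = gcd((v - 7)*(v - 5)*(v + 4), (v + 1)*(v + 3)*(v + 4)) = v + 4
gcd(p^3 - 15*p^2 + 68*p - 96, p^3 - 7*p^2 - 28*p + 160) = p^2 - 12*p + 32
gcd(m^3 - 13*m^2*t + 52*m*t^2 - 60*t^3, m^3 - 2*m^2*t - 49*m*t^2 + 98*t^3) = -m + 2*t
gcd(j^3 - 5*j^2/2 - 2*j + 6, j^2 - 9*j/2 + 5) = j - 2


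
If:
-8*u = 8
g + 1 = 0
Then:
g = -1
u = -1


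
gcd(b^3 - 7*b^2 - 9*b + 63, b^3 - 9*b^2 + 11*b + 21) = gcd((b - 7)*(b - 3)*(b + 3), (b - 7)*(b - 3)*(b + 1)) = b^2 - 10*b + 21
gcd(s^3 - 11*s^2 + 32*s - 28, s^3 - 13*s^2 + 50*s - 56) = s^2 - 9*s + 14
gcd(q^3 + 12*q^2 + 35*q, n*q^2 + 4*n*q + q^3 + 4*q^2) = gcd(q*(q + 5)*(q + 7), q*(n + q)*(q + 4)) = q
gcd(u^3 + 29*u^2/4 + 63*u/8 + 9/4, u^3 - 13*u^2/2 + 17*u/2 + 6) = u + 1/2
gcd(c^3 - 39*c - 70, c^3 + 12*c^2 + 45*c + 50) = c^2 + 7*c + 10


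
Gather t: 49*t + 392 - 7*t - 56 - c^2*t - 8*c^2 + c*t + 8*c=-8*c^2 + 8*c + t*(-c^2 + c + 42) + 336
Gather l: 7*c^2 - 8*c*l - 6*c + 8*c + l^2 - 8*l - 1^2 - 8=7*c^2 + 2*c + l^2 + l*(-8*c - 8) - 9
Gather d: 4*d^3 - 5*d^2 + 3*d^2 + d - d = 4*d^3 - 2*d^2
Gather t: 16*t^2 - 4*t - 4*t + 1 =16*t^2 - 8*t + 1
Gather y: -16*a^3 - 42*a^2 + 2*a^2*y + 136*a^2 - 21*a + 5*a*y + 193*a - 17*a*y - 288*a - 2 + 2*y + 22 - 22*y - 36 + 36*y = -16*a^3 + 94*a^2 - 116*a + y*(2*a^2 - 12*a + 16) - 16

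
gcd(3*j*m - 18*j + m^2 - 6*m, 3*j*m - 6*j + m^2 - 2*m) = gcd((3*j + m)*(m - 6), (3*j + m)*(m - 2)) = 3*j + m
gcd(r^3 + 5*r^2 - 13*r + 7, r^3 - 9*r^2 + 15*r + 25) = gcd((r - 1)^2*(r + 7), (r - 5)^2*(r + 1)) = 1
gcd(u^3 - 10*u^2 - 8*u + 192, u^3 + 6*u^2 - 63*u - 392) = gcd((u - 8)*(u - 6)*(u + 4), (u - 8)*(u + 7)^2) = u - 8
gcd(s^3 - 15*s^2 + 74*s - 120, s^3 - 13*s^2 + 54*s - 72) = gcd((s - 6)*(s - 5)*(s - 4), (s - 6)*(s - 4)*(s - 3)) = s^2 - 10*s + 24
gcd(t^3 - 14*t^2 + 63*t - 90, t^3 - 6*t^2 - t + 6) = t - 6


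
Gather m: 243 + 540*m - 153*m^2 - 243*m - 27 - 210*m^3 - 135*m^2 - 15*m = -210*m^3 - 288*m^2 + 282*m + 216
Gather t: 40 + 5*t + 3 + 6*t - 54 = 11*t - 11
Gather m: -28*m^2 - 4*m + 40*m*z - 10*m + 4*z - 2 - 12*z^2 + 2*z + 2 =-28*m^2 + m*(40*z - 14) - 12*z^2 + 6*z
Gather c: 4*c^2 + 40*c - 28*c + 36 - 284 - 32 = 4*c^2 + 12*c - 280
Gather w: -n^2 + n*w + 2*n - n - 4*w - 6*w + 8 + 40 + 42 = -n^2 + n + w*(n - 10) + 90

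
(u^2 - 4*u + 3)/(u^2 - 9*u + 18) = (u - 1)/(u - 6)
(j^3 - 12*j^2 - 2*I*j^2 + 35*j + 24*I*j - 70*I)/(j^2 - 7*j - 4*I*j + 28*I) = (j^2 - j*(5 + 2*I) + 10*I)/(j - 4*I)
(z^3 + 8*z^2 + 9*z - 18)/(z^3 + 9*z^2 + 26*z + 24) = (z^2 + 5*z - 6)/(z^2 + 6*z + 8)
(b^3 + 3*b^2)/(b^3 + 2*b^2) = (b + 3)/(b + 2)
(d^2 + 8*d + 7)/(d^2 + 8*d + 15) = (d^2 + 8*d + 7)/(d^2 + 8*d + 15)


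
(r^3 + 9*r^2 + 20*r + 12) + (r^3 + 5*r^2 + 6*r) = 2*r^3 + 14*r^2 + 26*r + 12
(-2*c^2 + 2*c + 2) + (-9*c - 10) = -2*c^2 - 7*c - 8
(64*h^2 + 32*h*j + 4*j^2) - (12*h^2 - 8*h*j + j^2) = 52*h^2 + 40*h*j + 3*j^2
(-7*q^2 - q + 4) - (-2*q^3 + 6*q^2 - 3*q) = 2*q^3 - 13*q^2 + 2*q + 4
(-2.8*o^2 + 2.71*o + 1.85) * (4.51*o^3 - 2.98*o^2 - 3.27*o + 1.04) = -12.628*o^5 + 20.5661*o^4 + 9.4237*o^3 - 17.2867*o^2 - 3.2311*o + 1.924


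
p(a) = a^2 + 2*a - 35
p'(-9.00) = -16.00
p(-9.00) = 28.00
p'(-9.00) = -16.00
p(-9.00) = 28.00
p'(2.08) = 6.16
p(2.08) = -26.51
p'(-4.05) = -6.10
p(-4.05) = -26.70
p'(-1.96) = -1.92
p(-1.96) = -35.08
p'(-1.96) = -1.92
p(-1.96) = -35.08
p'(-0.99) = 0.02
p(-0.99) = -36.00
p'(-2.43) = -2.86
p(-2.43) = -33.96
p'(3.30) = 8.60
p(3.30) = -17.51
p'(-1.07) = -0.14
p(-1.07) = -36.00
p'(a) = 2*a + 2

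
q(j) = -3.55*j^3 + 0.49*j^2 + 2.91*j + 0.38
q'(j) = -10.65*j^2 + 0.98*j + 2.91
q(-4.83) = 397.76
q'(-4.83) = -250.28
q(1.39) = -4.16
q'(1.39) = -16.30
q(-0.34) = -0.41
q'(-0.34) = 1.35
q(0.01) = 0.41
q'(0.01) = 2.92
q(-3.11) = 102.85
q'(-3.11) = -103.15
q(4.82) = -371.74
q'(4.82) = -239.79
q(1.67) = -9.93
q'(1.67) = -25.16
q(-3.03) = 94.82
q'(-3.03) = -97.84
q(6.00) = -731.32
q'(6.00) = -374.61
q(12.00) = -6028.54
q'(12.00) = -1518.93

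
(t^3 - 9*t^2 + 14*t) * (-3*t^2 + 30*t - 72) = -3*t^5 + 57*t^4 - 384*t^3 + 1068*t^2 - 1008*t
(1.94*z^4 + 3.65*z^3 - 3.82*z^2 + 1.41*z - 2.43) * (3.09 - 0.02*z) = -0.0388*z^5 + 5.9216*z^4 + 11.3549*z^3 - 11.832*z^2 + 4.4055*z - 7.5087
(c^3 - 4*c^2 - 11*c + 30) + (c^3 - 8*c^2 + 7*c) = 2*c^3 - 12*c^2 - 4*c + 30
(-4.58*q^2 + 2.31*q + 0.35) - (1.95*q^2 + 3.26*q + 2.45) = -6.53*q^2 - 0.95*q - 2.1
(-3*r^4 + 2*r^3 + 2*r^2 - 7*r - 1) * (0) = 0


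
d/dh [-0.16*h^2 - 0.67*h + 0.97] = -0.32*h - 0.67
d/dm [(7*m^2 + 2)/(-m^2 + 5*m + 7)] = (35*m^2 + 102*m - 10)/(m^4 - 10*m^3 + 11*m^2 + 70*m + 49)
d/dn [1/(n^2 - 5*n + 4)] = (5 - 2*n)/(n^2 - 5*n + 4)^2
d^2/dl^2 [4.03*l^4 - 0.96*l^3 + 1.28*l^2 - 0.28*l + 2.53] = 48.36*l^2 - 5.76*l + 2.56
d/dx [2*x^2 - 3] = 4*x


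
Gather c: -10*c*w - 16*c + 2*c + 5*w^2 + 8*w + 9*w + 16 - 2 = c*(-10*w - 14) + 5*w^2 + 17*w + 14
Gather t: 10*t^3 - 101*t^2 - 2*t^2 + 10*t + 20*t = 10*t^3 - 103*t^2 + 30*t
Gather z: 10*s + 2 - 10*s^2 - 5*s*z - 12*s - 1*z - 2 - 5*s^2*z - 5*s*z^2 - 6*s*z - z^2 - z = -10*s^2 - 2*s + z^2*(-5*s - 1) + z*(-5*s^2 - 11*s - 2)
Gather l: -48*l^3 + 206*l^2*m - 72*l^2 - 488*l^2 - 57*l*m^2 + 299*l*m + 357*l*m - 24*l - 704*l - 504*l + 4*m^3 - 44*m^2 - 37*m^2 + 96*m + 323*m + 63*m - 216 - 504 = -48*l^3 + l^2*(206*m - 560) + l*(-57*m^2 + 656*m - 1232) + 4*m^3 - 81*m^2 + 482*m - 720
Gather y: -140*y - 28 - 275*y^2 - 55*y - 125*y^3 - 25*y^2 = -125*y^3 - 300*y^2 - 195*y - 28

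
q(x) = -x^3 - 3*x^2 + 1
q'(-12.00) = -360.00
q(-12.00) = 1297.00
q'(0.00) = 0.00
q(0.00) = 1.00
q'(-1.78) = 1.17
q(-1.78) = -2.87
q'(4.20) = -78.12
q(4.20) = -126.01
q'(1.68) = -18.55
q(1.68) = -12.21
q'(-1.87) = 0.73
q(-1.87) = -2.95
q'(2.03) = -24.54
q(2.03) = -19.73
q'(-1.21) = 2.87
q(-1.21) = -1.62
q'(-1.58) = 1.99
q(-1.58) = -2.54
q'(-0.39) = 1.88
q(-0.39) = 0.60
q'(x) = -3*x^2 - 6*x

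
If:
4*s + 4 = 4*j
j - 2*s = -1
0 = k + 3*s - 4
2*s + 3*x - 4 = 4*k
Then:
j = 3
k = -2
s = 2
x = -8/3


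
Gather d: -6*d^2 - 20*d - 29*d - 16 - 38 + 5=-6*d^2 - 49*d - 49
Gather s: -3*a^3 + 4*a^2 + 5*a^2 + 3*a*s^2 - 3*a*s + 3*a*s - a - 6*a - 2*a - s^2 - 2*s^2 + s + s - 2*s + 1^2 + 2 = -3*a^3 + 9*a^2 - 9*a + s^2*(3*a - 3) + 3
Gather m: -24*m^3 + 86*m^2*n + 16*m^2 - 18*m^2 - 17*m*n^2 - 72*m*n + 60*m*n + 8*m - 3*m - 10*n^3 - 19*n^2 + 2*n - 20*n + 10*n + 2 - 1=-24*m^3 + m^2*(86*n - 2) + m*(-17*n^2 - 12*n + 5) - 10*n^3 - 19*n^2 - 8*n + 1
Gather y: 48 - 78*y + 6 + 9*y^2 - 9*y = 9*y^2 - 87*y + 54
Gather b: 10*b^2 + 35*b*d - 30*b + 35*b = 10*b^2 + b*(35*d + 5)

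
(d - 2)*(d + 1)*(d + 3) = d^3 + 2*d^2 - 5*d - 6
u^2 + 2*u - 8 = (u - 2)*(u + 4)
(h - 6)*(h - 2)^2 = h^3 - 10*h^2 + 28*h - 24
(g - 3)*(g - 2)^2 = g^3 - 7*g^2 + 16*g - 12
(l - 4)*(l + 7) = l^2 + 3*l - 28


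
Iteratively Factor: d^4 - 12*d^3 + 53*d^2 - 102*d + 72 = (d - 2)*(d^3 - 10*d^2 + 33*d - 36) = (d - 3)*(d - 2)*(d^2 - 7*d + 12) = (d - 4)*(d - 3)*(d - 2)*(d - 3)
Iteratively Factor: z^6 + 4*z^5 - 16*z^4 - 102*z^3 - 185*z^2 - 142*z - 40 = (z + 4)*(z^5 - 16*z^3 - 38*z^2 - 33*z - 10) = (z - 5)*(z + 4)*(z^4 + 5*z^3 + 9*z^2 + 7*z + 2) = (z - 5)*(z + 1)*(z + 4)*(z^3 + 4*z^2 + 5*z + 2) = (z - 5)*(z + 1)^2*(z + 4)*(z^2 + 3*z + 2) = (z - 5)*(z + 1)^2*(z + 2)*(z + 4)*(z + 1)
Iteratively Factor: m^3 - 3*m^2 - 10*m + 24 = (m - 2)*(m^2 - m - 12) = (m - 2)*(m + 3)*(m - 4)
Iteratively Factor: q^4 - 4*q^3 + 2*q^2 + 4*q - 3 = (q - 3)*(q^3 - q^2 - q + 1) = (q - 3)*(q + 1)*(q^2 - 2*q + 1) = (q - 3)*(q - 1)*(q + 1)*(q - 1)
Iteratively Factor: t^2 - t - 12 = (t + 3)*(t - 4)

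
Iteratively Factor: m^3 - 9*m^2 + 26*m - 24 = (m - 4)*(m^2 - 5*m + 6) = (m - 4)*(m - 2)*(m - 3)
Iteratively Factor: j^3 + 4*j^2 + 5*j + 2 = (j + 1)*(j^2 + 3*j + 2) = (j + 1)*(j + 2)*(j + 1)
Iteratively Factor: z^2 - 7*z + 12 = (z - 3)*(z - 4)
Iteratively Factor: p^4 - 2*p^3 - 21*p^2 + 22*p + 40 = (p - 2)*(p^3 - 21*p - 20) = (p - 5)*(p - 2)*(p^2 + 5*p + 4) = (p - 5)*(p - 2)*(p + 4)*(p + 1)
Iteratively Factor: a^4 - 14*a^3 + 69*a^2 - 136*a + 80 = (a - 5)*(a^3 - 9*a^2 + 24*a - 16) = (a - 5)*(a - 1)*(a^2 - 8*a + 16) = (a - 5)*(a - 4)*(a - 1)*(a - 4)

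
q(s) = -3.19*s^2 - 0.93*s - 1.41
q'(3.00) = -20.07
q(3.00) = -32.91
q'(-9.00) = 56.49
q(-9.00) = -251.43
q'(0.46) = -3.86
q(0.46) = -2.51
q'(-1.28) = 7.24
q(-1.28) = -5.45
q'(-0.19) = 0.28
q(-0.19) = -1.35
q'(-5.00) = 30.97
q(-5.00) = -76.51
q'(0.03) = -1.12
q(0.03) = -1.44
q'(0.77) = -5.84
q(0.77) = -4.02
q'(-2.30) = 13.74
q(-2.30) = -16.15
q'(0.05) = -1.25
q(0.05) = -1.46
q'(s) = -6.38*s - 0.93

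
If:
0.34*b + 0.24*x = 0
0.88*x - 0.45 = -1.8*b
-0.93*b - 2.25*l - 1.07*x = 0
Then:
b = 0.81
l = 0.21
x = -1.15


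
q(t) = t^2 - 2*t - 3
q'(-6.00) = -14.00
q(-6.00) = 45.00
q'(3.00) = 4.00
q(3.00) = 0.00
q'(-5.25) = -12.50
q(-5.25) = 35.06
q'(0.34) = -1.32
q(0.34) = -3.56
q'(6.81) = 11.62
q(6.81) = 29.76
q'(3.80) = 5.60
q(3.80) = 3.84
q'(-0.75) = -3.50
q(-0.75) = -0.94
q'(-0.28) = -2.56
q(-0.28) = -2.36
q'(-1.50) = -5.00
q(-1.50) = 2.25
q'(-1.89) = -5.78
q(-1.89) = 4.35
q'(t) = 2*t - 2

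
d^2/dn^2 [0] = 0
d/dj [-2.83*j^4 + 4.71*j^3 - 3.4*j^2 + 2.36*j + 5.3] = -11.32*j^3 + 14.13*j^2 - 6.8*j + 2.36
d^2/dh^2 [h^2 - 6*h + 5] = 2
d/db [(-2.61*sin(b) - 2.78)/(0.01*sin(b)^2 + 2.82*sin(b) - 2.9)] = (0.0261*sin(b)^2 + 0.0556000000000001*sin(b) + 15.4086)*cos(b)/(0.0001*sin(b)^4 + 0.0564*sin(b)^3 + 7.8944*sin(b)^2 - 16.356*sin(b) + 8.41)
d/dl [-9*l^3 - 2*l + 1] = -27*l^2 - 2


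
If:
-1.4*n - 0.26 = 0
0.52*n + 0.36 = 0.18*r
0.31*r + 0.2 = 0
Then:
No Solution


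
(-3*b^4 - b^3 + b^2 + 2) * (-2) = 6*b^4 + 2*b^3 - 2*b^2 - 4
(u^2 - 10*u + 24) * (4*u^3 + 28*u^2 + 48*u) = 4*u^5 - 12*u^4 - 136*u^3 + 192*u^2 + 1152*u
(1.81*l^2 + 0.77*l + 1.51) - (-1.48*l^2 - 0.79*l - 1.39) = 3.29*l^2 + 1.56*l + 2.9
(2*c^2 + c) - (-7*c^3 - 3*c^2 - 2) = 7*c^3 + 5*c^2 + c + 2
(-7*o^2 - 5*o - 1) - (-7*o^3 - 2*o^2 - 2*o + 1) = 7*o^3 - 5*o^2 - 3*o - 2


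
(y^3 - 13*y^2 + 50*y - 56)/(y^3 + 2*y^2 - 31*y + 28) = (y^2 - 9*y + 14)/(y^2 + 6*y - 7)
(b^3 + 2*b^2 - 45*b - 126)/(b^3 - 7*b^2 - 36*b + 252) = (b + 3)/(b - 6)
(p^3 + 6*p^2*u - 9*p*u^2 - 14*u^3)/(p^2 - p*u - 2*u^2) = p + 7*u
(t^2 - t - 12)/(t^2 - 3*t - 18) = (t - 4)/(t - 6)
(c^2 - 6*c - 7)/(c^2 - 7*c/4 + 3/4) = 4*(c^2 - 6*c - 7)/(4*c^2 - 7*c + 3)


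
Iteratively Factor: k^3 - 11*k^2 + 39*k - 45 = (k - 3)*(k^2 - 8*k + 15) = (k - 3)^2*(k - 5)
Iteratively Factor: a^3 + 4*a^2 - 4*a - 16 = (a - 2)*(a^2 + 6*a + 8) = (a - 2)*(a + 2)*(a + 4)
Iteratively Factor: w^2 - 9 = (w + 3)*(w - 3)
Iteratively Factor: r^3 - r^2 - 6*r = (r)*(r^2 - r - 6) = r*(r + 2)*(r - 3)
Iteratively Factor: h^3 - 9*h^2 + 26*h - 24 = (h - 2)*(h^2 - 7*h + 12) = (h - 3)*(h - 2)*(h - 4)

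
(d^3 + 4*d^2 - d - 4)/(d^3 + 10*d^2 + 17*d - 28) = (d + 1)/(d + 7)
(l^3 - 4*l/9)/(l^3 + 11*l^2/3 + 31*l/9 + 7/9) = l*(9*l^2 - 4)/(9*l^3 + 33*l^2 + 31*l + 7)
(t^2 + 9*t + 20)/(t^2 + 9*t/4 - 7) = 4*(t + 5)/(4*t - 7)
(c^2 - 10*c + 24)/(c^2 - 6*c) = (c - 4)/c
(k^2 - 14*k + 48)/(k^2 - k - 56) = (k - 6)/(k + 7)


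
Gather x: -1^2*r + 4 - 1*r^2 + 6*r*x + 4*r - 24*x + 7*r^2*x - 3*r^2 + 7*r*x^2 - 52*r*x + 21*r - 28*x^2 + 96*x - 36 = -4*r^2 + 24*r + x^2*(7*r - 28) + x*(7*r^2 - 46*r + 72) - 32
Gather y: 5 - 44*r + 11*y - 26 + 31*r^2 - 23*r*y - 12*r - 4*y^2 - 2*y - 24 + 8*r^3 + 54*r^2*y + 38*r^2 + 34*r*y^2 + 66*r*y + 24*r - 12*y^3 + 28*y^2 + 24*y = 8*r^3 + 69*r^2 - 32*r - 12*y^3 + y^2*(34*r + 24) + y*(54*r^2 + 43*r + 33) - 45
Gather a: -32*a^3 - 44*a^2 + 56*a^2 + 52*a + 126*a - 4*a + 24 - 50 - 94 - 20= -32*a^3 + 12*a^2 + 174*a - 140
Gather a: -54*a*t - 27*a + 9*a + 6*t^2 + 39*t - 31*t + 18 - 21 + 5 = a*(-54*t - 18) + 6*t^2 + 8*t + 2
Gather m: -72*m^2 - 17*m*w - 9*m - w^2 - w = -72*m^2 + m*(-17*w - 9) - w^2 - w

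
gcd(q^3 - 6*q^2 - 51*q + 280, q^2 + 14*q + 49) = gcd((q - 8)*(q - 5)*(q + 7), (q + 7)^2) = q + 7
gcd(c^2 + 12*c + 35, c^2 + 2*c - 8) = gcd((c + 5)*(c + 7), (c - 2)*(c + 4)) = 1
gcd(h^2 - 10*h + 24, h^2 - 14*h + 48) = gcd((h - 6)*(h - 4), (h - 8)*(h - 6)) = h - 6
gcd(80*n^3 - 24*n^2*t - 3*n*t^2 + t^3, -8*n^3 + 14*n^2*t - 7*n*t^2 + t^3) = -4*n + t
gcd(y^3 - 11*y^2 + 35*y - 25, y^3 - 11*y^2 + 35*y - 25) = y^3 - 11*y^2 + 35*y - 25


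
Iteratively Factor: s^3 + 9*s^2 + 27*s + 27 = (s + 3)*(s^2 + 6*s + 9) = (s + 3)^2*(s + 3)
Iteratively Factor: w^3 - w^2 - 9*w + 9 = (w - 3)*(w^2 + 2*w - 3) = (w - 3)*(w - 1)*(w + 3)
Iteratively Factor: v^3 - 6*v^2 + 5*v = (v)*(v^2 - 6*v + 5) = v*(v - 5)*(v - 1)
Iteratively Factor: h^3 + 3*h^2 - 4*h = (h - 1)*(h^2 + 4*h) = h*(h - 1)*(h + 4)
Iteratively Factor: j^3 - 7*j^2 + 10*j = (j - 5)*(j^2 - 2*j) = (j - 5)*(j - 2)*(j)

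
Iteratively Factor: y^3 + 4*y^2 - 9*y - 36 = (y - 3)*(y^2 + 7*y + 12) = (y - 3)*(y + 4)*(y + 3)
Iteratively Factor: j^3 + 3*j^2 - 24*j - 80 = (j + 4)*(j^2 - j - 20) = (j - 5)*(j + 4)*(j + 4)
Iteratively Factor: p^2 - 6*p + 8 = (p - 4)*(p - 2)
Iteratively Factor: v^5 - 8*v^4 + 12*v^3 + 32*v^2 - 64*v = (v - 4)*(v^4 - 4*v^3 - 4*v^2 + 16*v) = (v - 4)^2*(v^3 - 4*v) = v*(v - 4)^2*(v^2 - 4) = v*(v - 4)^2*(v + 2)*(v - 2)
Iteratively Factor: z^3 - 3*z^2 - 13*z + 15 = (z + 3)*(z^2 - 6*z + 5) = (z - 5)*(z + 3)*(z - 1)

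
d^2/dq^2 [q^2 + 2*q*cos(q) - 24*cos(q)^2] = -2*q*cos(q) - 96*sin(q)^2 - 4*sin(q) + 50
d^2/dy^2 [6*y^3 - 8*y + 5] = 36*y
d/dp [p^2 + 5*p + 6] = 2*p + 5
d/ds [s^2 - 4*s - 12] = 2*s - 4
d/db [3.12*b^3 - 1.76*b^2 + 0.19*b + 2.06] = 9.36*b^2 - 3.52*b + 0.19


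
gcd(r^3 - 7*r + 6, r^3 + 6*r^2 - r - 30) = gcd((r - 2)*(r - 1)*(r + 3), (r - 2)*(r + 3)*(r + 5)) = r^2 + r - 6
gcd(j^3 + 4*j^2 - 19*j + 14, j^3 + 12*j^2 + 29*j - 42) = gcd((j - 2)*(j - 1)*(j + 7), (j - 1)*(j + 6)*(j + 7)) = j^2 + 6*j - 7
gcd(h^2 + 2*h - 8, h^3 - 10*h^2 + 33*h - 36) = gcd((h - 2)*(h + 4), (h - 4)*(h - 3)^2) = 1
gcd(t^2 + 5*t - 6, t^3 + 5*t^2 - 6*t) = t^2 + 5*t - 6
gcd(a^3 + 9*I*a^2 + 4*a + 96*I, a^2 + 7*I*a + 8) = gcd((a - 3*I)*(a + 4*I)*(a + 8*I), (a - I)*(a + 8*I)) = a + 8*I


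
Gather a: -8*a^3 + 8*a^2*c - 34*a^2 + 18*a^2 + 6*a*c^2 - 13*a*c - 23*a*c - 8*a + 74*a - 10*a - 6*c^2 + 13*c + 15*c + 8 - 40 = -8*a^3 + a^2*(8*c - 16) + a*(6*c^2 - 36*c + 56) - 6*c^2 + 28*c - 32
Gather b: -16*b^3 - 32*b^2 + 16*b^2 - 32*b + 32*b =-16*b^3 - 16*b^2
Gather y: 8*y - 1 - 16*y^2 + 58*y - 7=-16*y^2 + 66*y - 8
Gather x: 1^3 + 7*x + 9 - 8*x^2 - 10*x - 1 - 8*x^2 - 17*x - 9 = -16*x^2 - 20*x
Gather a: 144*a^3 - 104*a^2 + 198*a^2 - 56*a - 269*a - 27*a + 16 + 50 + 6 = 144*a^3 + 94*a^2 - 352*a + 72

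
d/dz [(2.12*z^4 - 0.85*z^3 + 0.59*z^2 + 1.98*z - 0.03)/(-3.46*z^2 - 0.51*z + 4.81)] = (-14.6704*z^5 - 0.302600000000002*z^4 + 41.6558*z^3 - 5.7156*z^2 + 5.4682*z + 9.5085)/(11.9716*z^4 + 3.5292*z^3 - 33.0251*z^2 - 4.9062*z + 23.1361)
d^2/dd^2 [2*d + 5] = 0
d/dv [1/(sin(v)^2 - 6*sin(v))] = 2*(3 - sin(v))*cos(v)/((sin(v) - 6)^2*sin(v)^2)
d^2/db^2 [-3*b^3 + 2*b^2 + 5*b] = 4 - 18*b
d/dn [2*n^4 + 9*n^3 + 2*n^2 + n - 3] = 8*n^3 + 27*n^2 + 4*n + 1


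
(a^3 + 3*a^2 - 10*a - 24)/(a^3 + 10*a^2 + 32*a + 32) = (a - 3)/(a + 4)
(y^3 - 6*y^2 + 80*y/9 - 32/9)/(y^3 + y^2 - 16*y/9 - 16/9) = (3*y^2 - 14*y + 8)/(3*y^2 + 7*y + 4)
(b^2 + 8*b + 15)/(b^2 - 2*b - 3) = (b^2 + 8*b + 15)/(b^2 - 2*b - 3)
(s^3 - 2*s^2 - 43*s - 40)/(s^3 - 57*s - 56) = (s + 5)/(s + 7)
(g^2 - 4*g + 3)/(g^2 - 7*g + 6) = (g - 3)/(g - 6)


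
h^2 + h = h*(h + 1)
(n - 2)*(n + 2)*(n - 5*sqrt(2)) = n^3 - 5*sqrt(2)*n^2 - 4*n + 20*sqrt(2)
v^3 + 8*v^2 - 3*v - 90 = (v - 3)*(v + 5)*(v + 6)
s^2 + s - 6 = (s - 2)*(s + 3)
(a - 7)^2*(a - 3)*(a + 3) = a^4 - 14*a^3 + 40*a^2 + 126*a - 441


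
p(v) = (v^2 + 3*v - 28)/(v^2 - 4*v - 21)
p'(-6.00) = -0.34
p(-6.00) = -0.26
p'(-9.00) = -0.09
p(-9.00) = 0.27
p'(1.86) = -0.28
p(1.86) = 0.76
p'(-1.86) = -2.21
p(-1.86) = 2.98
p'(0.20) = -0.36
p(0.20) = 1.26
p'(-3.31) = -29.18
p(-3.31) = -8.44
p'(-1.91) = -2.41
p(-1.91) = 3.10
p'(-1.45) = -1.22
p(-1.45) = 2.31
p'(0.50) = -0.33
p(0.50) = 1.15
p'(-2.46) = -9.65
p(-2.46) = 5.74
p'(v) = (4 - 2*v)*(v^2 + 3*v - 28)/(v^2 - 4*v - 21)^2 + (2*v + 3)/(v^2 - 4*v - 21)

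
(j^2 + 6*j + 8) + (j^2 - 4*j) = 2*j^2 + 2*j + 8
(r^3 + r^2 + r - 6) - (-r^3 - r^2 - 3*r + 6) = 2*r^3 + 2*r^2 + 4*r - 12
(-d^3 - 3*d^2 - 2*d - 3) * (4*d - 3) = -4*d^4 - 9*d^3 + d^2 - 6*d + 9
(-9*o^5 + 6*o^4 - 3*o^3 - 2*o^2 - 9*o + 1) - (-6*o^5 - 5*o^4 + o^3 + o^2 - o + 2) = -3*o^5 + 11*o^4 - 4*o^3 - 3*o^2 - 8*o - 1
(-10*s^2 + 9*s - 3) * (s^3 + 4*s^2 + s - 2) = -10*s^5 - 31*s^4 + 23*s^3 + 17*s^2 - 21*s + 6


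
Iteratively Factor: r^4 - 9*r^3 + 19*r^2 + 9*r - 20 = (r - 1)*(r^3 - 8*r^2 + 11*r + 20) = (r - 4)*(r - 1)*(r^2 - 4*r - 5) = (r - 4)*(r - 1)*(r + 1)*(r - 5)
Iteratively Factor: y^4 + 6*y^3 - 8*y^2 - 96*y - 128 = (y + 2)*(y^3 + 4*y^2 - 16*y - 64) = (y - 4)*(y + 2)*(y^2 + 8*y + 16) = (y - 4)*(y + 2)*(y + 4)*(y + 4)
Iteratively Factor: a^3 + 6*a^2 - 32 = (a - 2)*(a^2 + 8*a + 16) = (a - 2)*(a + 4)*(a + 4)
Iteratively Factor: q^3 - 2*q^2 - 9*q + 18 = (q - 2)*(q^2 - 9) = (q - 2)*(q + 3)*(q - 3)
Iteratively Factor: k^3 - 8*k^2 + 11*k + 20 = (k - 4)*(k^2 - 4*k - 5) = (k - 5)*(k - 4)*(k + 1)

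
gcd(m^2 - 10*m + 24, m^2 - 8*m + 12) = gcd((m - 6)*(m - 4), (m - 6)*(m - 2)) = m - 6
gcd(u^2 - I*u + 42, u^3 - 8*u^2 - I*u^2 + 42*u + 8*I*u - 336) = u^2 - I*u + 42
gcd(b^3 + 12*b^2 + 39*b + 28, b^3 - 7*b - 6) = b + 1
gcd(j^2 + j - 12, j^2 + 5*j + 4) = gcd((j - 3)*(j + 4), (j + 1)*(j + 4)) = j + 4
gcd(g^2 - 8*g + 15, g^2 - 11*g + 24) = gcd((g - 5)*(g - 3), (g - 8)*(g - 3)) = g - 3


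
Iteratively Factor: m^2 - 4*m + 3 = (m - 3)*(m - 1)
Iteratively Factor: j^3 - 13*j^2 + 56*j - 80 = (j - 4)*(j^2 - 9*j + 20) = (j - 5)*(j - 4)*(j - 4)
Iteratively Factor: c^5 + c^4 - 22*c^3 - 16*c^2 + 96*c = (c - 4)*(c^4 + 5*c^3 - 2*c^2 - 24*c) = (c - 4)*(c + 4)*(c^3 + c^2 - 6*c) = c*(c - 4)*(c + 4)*(c^2 + c - 6) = c*(c - 4)*(c - 2)*(c + 4)*(c + 3)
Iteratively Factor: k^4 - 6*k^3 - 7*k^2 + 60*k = (k)*(k^3 - 6*k^2 - 7*k + 60) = k*(k - 5)*(k^2 - k - 12) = k*(k - 5)*(k + 3)*(k - 4)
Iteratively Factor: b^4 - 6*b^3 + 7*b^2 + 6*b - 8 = (b - 1)*(b^3 - 5*b^2 + 2*b + 8) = (b - 1)*(b + 1)*(b^2 - 6*b + 8) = (b - 4)*(b - 1)*(b + 1)*(b - 2)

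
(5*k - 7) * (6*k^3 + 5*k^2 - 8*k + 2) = 30*k^4 - 17*k^3 - 75*k^2 + 66*k - 14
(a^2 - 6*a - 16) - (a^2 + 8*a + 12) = -14*a - 28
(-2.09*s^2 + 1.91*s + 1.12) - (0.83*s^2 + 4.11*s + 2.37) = -2.92*s^2 - 2.2*s - 1.25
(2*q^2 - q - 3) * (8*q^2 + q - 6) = 16*q^4 - 6*q^3 - 37*q^2 + 3*q + 18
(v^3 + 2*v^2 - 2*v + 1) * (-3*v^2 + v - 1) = -3*v^5 - 5*v^4 + 7*v^3 - 7*v^2 + 3*v - 1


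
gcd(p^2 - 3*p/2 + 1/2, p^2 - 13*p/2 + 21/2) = 1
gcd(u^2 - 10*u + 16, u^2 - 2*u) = u - 2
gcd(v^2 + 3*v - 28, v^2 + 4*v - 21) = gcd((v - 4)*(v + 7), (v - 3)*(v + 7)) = v + 7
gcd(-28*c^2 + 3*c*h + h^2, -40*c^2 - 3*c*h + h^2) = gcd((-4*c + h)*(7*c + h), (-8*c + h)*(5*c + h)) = 1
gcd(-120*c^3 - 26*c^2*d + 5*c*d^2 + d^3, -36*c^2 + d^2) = 6*c + d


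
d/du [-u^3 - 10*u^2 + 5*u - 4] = -3*u^2 - 20*u + 5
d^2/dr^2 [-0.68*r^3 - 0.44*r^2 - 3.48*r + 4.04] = -4.08*r - 0.88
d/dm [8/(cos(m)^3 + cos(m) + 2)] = 8*(3*cos(m)^2 + 1)*sin(m)/(cos(m)^3 + cos(m) + 2)^2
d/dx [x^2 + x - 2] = 2*x + 1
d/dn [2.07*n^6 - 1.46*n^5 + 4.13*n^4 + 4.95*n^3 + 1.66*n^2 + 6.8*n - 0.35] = 12.42*n^5 - 7.3*n^4 + 16.52*n^3 + 14.85*n^2 + 3.32*n + 6.8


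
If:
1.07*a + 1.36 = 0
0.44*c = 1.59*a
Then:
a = -1.27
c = -4.59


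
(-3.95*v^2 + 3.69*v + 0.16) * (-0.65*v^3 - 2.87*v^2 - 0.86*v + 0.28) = 2.5675*v^5 + 8.938*v^4 - 7.2973*v^3 - 4.7386*v^2 + 0.8956*v + 0.0448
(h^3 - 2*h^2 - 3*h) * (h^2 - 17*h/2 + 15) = h^5 - 21*h^4/2 + 29*h^3 - 9*h^2/2 - 45*h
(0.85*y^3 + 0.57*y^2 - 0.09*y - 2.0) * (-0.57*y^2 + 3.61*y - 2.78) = -0.4845*y^5 + 2.7436*y^4 - 0.254*y^3 - 0.7695*y^2 - 6.9698*y + 5.56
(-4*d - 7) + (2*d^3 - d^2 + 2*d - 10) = 2*d^3 - d^2 - 2*d - 17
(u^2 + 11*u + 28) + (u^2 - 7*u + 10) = 2*u^2 + 4*u + 38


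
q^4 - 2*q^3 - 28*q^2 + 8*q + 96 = (q - 6)*(q - 2)*(q + 2)*(q + 4)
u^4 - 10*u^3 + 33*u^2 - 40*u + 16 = (u - 4)^2*(u - 1)^2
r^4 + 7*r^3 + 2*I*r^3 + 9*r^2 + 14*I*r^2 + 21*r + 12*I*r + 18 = (r + 6)*(r + 3*I)*(-I*r - I)*(I*r + 1)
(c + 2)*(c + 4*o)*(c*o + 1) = c^3*o + 4*c^2*o^2 + 2*c^2*o + c^2 + 8*c*o^2 + 4*c*o + 2*c + 8*o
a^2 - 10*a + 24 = (a - 6)*(a - 4)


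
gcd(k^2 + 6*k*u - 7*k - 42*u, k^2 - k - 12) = 1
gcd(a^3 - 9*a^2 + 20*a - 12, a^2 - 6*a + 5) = a - 1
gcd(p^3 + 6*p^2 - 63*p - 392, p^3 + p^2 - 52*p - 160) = p - 8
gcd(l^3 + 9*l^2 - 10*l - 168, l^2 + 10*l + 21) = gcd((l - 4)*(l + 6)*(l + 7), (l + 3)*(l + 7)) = l + 7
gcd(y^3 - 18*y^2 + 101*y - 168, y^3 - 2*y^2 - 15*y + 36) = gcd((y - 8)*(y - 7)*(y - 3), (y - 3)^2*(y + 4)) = y - 3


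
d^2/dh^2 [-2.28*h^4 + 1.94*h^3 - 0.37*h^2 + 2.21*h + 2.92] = -27.36*h^2 + 11.64*h - 0.74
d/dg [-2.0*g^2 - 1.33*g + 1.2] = -4.0*g - 1.33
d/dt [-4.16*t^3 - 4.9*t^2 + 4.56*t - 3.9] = -12.48*t^2 - 9.8*t + 4.56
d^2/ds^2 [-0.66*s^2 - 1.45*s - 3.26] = -1.32000000000000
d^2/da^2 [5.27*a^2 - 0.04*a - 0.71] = 10.5400000000000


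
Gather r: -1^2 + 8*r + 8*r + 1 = 16*r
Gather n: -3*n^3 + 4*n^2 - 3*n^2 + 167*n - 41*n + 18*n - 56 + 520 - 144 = -3*n^3 + n^2 + 144*n + 320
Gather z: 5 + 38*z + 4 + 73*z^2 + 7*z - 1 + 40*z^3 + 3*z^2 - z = 40*z^3 + 76*z^2 + 44*z + 8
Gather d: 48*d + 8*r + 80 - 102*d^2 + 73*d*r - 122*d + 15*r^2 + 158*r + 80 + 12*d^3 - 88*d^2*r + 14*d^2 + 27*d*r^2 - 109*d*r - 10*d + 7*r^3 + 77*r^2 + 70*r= 12*d^3 + d^2*(-88*r - 88) + d*(27*r^2 - 36*r - 84) + 7*r^3 + 92*r^2 + 236*r + 160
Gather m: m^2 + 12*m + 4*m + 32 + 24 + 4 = m^2 + 16*m + 60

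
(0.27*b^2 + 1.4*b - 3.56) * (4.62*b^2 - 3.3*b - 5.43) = 1.2474*b^4 + 5.577*b^3 - 22.5333*b^2 + 4.146*b + 19.3308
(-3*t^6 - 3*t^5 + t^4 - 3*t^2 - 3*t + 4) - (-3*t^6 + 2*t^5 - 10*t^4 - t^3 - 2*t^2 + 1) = -5*t^5 + 11*t^4 + t^3 - t^2 - 3*t + 3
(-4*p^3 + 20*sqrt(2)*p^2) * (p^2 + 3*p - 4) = -4*p^5 - 12*p^4 + 20*sqrt(2)*p^4 + 16*p^3 + 60*sqrt(2)*p^3 - 80*sqrt(2)*p^2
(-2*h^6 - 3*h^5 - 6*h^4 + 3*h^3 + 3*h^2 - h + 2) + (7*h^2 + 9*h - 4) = -2*h^6 - 3*h^5 - 6*h^4 + 3*h^3 + 10*h^2 + 8*h - 2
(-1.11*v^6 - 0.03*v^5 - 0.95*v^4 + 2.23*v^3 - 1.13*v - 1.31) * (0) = 0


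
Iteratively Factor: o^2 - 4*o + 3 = (o - 3)*(o - 1)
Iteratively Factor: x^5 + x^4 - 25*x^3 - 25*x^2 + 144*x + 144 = (x + 3)*(x^4 - 2*x^3 - 19*x^2 + 32*x + 48) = (x - 3)*(x + 3)*(x^3 + x^2 - 16*x - 16) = (x - 3)*(x + 3)*(x + 4)*(x^2 - 3*x - 4) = (x - 4)*(x - 3)*(x + 3)*(x + 4)*(x + 1)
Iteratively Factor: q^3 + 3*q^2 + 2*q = (q + 1)*(q^2 + 2*q) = q*(q + 1)*(q + 2)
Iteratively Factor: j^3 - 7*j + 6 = (j - 1)*(j^2 + j - 6) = (j - 1)*(j + 3)*(j - 2)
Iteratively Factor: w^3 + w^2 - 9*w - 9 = (w + 1)*(w^2 - 9) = (w - 3)*(w + 1)*(w + 3)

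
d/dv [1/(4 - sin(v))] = cos(v)/(sin(v) - 4)^2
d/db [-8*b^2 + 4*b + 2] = 4 - 16*b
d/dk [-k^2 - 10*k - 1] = -2*k - 10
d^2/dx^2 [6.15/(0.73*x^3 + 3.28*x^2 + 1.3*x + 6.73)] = (-(26.937*x + 40.344)*(0.73*x^3 + 3.28*x^2 + 1.3*x + 6.73) + 6.15*(2.19*x^2 + 6.56*x + 1.3)*(4.38*x^2 + 13.12*x + 2.6))/(0.73*x^3 + 3.28*x^2 + 1.3*x + 6.73)^3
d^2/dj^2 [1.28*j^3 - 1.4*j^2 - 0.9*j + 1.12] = 7.68*j - 2.8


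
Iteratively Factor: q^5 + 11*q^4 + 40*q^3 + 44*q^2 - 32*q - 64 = (q + 4)*(q^4 + 7*q^3 + 12*q^2 - 4*q - 16) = (q - 1)*(q + 4)*(q^3 + 8*q^2 + 20*q + 16) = (q - 1)*(q + 2)*(q + 4)*(q^2 + 6*q + 8) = (q - 1)*(q + 2)*(q + 4)^2*(q + 2)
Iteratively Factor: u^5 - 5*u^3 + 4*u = (u)*(u^4 - 5*u^2 + 4) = u*(u + 1)*(u^3 - u^2 - 4*u + 4) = u*(u + 1)*(u + 2)*(u^2 - 3*u + 2) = u*(u - 1)*(u + 1)*(u + 2)*(u - 2)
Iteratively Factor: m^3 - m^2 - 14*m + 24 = (m - 2)*(m^2 + m - 12) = (m - 2)*(m + 4)*(m - 3)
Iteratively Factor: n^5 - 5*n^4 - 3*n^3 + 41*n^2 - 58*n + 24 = (n - 1)*(n^4 - 4*n^3 - 7*n^2 + 34*n - 24) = (n - 1)^2*(n^3 - 3*n^2 - 10*n + 24) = (n - 2)*(n - 1)^2*(n^2 - n - 12) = (n - 2)*(n - 1)^2*(n + 3)*(n - 4)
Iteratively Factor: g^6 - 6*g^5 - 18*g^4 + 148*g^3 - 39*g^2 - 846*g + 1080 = (g - 3)*(g^5 - 3*g^4 - 27*g^3 + 67*g^2 + 162*g - 360) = (g - 3)*(g - 2)*(g^4 - g^3 - 29*g^2 + 9*g + 180) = (g - 3)*(g - 2)*(g + 3)*(g^3 - 4*g^2 - 17*g + 60) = (g - 5)*(g - 3)*(g - 2)*(g + 3)*(g^2 + g - 12) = (g - 5)*(g - 3)^2*(g - 2)*(g + 3)*(g + 4)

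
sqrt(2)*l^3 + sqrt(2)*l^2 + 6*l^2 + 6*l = l*(l + 3*sqrt(2))*(sqrt(2)*l + sqrt(2))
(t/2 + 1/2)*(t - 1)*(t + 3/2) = t^3/2 + 3*t^2/4 - t/2 - 3/4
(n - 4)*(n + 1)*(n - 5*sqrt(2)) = n^3 - 5*sqrt(2)*n^2 - 3*n^2 - 4*n + 15*sqrt(2)*n + 20*sqrt(2)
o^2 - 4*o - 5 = (o - 5)*(o + 1)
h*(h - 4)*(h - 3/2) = h^3 - 11*h^2/2 + 6*h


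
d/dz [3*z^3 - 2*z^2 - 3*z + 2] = 9*z^2 - 4*z - 3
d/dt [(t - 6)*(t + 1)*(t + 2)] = 3*t^2 - 6*t - 16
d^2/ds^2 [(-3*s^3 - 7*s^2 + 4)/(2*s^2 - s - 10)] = -154/(8*s^3 - 60*s^2 + 150*s - 125)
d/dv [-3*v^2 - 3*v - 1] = -6*v - 3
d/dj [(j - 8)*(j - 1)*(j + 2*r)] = 3*j^2 + 4*j*r - 18*j - 18*r + 8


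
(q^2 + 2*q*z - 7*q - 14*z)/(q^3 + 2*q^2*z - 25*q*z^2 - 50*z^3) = (7 - q)/(-q^2 + 25*z^2)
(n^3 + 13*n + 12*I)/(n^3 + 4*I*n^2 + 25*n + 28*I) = (n + 3*I)/(n + 7*I)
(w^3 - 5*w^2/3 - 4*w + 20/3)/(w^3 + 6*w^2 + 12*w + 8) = (3*w^2 - 11*w + 10)/(3*(w^2 + 4*w + 4))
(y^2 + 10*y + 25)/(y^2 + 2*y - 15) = (y + 5)/(y - 3)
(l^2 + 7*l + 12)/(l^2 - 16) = (l + 3)/(l - 4)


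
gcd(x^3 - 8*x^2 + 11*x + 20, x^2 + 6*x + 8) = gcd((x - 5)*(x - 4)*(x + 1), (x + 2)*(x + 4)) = 1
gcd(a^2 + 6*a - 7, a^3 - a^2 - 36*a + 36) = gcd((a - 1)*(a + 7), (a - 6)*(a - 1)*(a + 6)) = a - 1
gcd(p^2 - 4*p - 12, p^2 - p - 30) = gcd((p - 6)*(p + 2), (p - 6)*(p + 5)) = p - 6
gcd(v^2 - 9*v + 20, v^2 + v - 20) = v - 4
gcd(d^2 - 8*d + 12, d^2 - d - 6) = 1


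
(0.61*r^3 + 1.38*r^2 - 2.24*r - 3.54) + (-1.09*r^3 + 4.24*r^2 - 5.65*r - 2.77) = -0.48*r^3 + 5.62*r^2 - 7.89*r - 6.31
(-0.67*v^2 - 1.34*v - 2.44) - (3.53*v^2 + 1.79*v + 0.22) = -4.2*v^2 - 3.13*v - 2.66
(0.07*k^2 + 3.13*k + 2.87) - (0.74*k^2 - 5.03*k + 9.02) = -0.67*k^2 + 8.16*k - 6.15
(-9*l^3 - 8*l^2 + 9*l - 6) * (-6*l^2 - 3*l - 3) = 54*l^5 + 75*l^4 - 3*l^3 + 33*l^2 - 9*l + 18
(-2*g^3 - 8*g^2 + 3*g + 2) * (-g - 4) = 2*g^4 + 16*g^3 + 29*g^2 - 14*g - 8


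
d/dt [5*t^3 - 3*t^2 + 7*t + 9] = 15*t^2 - 6*t + 7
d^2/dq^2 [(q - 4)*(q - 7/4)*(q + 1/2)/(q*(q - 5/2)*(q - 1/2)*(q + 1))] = (128*q^9 - 2016*q^8 + 7872*q^7 - 9400*q^6 - 3876*q^5 + 2220*q^4 + 15331*q^3 + 756*q^2 - 2940*q + 700)/(q^3*(64*q^9 - 384*q^8 + 432*q^7 + 1072*q^6 - 1716*q^5 - 1056*q^4 + 1637*q^3 + 135*q^2 - 525*q + 125))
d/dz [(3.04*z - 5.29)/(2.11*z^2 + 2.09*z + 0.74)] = (-6.4144*z^2 + 22.3238*z + 13.3057)/(4.4521*z^4 + 8.8198*z^3 + 7.4909*z^2 + 3.0932*z + 0.5476)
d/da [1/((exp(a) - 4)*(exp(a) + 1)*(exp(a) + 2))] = -((exp(a) - 4)*(exp(a) + 1) + (exp(a) - 4)*(exp(a) + 2) + (exp(a) + 1)*(exp(a) + 2))/(4*(exp(a) - 4)^2*(exp(a) + 2)^2*cosh(a/2)^2)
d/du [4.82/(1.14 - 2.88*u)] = 13.8816/(2.88*u - 1.14)^2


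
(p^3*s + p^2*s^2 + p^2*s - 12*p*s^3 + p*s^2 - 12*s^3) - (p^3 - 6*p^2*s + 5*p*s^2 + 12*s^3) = p^3*s - p^3 + p^2*s^2 + 7*p^2*s - 12*p*s^3 - 4*p*s^2 - 24*s^3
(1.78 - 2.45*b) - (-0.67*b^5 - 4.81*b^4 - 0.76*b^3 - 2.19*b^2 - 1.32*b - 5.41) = 0.67*b^5 + 4.81*b^4 + 0.76*b^3 + 2.19*b^2 - 1.13*b + 7.19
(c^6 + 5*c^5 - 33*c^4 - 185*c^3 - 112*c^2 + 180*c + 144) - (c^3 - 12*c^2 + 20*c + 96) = c^6 + 5*c^5 - 33*c^4 - 186*c^3 - 100*c^2 + 160*c + 48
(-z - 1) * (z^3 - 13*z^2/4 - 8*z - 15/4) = -z^4 + 9*z^3/4 + 45*z^2/4 + 47*z/4 + 15/4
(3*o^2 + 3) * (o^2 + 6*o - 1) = 3*o^4 + 18*o^3 + 18*o - 3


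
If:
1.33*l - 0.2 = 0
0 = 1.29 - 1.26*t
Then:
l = 0.15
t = 1.02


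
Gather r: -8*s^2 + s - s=-8*s^2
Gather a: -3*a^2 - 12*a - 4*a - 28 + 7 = -3*a^2 - 16*a - 21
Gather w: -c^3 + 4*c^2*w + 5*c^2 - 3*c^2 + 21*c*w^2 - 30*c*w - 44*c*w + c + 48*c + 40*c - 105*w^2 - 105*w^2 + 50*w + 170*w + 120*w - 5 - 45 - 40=-c^3 + 2*c^2 + 89*c + w^2*(21*c - 210) + w*(4*c^2 - 74*c + 340) - 90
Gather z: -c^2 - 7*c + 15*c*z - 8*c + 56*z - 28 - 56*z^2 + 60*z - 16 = -c^2 - 15*c - 56*z^2 + z*(15*c + 116) - 44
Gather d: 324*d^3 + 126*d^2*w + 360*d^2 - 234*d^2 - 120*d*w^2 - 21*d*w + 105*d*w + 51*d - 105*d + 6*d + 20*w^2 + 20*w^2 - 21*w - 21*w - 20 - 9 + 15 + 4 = 324*d^3 + d^2*(126*w + 126) + d*(-120*w^2 + 84*w - 48) + 40*w^2 - 42*w - 10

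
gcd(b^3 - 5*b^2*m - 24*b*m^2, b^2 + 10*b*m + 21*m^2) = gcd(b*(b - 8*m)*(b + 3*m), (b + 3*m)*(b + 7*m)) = b + 3*m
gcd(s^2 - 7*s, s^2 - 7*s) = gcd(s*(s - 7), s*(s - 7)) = s^2 - 7*s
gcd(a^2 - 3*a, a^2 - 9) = a - 3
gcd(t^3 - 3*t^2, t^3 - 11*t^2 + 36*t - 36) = t - 3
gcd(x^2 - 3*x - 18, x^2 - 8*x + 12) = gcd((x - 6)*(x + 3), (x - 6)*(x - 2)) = x - 6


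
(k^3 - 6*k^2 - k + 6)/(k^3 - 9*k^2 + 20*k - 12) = (k + 1)/(k - 2)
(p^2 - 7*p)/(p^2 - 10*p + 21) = p/(p - 3)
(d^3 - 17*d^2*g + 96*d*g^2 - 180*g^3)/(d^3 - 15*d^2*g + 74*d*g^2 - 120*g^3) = (d - 6*g)/(d - 4*g)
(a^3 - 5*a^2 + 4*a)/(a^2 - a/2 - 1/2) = 2*a*(a - 4)/(2*a + 1)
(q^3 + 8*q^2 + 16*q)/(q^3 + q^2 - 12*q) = (q + 4)/(q - 3)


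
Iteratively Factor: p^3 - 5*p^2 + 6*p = (p - 3)*(p^2 - 2*p) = p*(p - 3)*(p - 2)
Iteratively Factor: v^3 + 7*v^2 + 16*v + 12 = (v + 2)*(v^2 + 5*v + 6) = (v + 2)^2*(v + 3)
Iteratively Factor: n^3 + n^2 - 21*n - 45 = (n - 5)*(n^2 + 6*n + 9) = (n - 5)*(n + 3)*(n + 3)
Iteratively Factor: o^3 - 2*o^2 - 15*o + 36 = (o - 3)*(o^2 + o - 12) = (o - 3)^2*(o + 4)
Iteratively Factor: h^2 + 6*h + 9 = (h + 3)*(h + 3)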